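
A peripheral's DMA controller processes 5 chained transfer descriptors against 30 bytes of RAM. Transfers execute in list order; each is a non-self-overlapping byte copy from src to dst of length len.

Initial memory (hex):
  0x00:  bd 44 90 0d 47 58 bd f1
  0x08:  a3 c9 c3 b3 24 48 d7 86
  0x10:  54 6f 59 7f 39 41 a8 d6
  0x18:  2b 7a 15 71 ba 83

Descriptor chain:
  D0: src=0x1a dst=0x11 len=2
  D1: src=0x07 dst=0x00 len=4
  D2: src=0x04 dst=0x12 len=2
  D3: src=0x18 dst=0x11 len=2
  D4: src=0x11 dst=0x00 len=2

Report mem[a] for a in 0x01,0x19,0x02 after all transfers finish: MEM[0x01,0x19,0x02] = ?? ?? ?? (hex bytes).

MEM[0x01,0x19,0x02] = 7a 7a c9

D0: mem[0x11..0x12] <- [15 71]
D1: mem[0x00..0x03] <- [f1 a3 c9 c3]
D2: mem[0x12..0x13] <- [47 58]
D3: mem[0x11..0x12] <- [2b 7a]
D4: mem[0x00..0x01] <- [2b 7a]
query mem[0x01]=0x7a, mem[0x19]=0x7a, mem[0x02]=0xc9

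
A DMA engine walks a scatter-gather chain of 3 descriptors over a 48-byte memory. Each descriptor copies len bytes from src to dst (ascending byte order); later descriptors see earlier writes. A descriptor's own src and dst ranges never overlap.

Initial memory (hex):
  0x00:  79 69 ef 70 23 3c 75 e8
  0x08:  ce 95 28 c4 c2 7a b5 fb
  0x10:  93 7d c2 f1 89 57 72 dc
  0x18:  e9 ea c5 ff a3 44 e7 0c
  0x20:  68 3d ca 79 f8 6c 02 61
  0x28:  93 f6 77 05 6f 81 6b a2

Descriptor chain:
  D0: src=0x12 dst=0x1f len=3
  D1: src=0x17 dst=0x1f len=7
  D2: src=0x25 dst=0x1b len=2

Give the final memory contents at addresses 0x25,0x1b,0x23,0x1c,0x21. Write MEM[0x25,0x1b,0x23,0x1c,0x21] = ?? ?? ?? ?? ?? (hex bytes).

MEM[0x25,0x1b,0x23,0x1c,0x21] = 44 44 ff 02 ea

#0 dst[0x1f+3] := {0xc2,0xf1,0x89}
#1 dst[0x1f+7] := {0xdc,0xe9,0xea,0xc5,0xff,0xa3,0x44}
#2 dst[0x1b+2] := {0x44,0x02}
query mem[0x25]=0x44, mem[0x1b]=0x44, mem[0x23]=0xff, mem[0x1c]=0x02, mem[0x21]=0xea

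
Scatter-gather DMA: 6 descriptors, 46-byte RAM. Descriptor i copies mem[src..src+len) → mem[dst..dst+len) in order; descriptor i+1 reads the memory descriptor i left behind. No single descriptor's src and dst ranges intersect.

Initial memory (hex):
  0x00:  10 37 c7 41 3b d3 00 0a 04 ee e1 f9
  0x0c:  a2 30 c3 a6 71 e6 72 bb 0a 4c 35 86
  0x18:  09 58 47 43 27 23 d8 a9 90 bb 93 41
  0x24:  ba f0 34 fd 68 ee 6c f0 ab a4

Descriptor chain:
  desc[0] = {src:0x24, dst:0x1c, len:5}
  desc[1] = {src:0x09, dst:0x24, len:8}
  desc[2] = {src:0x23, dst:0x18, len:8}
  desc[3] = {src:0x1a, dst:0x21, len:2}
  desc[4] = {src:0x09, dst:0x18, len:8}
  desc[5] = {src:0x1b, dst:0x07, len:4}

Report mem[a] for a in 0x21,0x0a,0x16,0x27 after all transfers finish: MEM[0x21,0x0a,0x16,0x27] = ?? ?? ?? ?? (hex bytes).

D0: mem[0x1c..0x20] <- [ba f0 34 fd 68]
D1: mem[0x24..0x2b] <- [ee e1 f9 a2 30 c3 a6 71]
D2: mem[0x18..0x1f] <- [41 ee e1 f9 a2 30 c3 a6]
D3: mem[0x21..0x22] <- [e1 f9]
D4: mem[0x18..0x1f] <- [ee e1 f9 a2 30 c3 a6 71]
D5: mem[0x07..0x0a] <- [a2 30 c3 a6]
query mem[0x21]=0xe1, mem[0x0a]=0xa6, mem[0x16]=0x35, mem[0x27]=0xa2

MEM[0x21,0x0a,0x16,0x27] = e1 a6 35 a2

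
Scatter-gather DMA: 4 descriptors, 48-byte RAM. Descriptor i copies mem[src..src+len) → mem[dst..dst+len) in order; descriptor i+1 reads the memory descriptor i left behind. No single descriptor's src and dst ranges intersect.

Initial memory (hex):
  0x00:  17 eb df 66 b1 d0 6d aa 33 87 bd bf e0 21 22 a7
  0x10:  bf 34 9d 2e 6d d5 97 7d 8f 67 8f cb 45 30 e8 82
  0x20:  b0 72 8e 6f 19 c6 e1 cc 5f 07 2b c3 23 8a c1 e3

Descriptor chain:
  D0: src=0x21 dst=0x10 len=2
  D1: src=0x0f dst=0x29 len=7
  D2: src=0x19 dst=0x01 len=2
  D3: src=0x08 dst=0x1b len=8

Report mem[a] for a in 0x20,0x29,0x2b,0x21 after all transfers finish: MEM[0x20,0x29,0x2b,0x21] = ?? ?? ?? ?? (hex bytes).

[0] 0x21->0x10 len=2 : 72 8e
[1] 0x0f->0x29 len=7 : a7 72 8e 9d 2e 6d d5
[2] 0x19->0x01 len=2 : 67 8f
[3] 0x08->0x1b len=8 : 33 87 bd bf e0 21 22 a7
query mem[0x20]=0x21, mem[0x29]=0xa7, mem[0x2b]=0x8e, mem[0x21]=0x22

MEM[0x20,0x29,0x2b,0x21] = 21 a7 8e 22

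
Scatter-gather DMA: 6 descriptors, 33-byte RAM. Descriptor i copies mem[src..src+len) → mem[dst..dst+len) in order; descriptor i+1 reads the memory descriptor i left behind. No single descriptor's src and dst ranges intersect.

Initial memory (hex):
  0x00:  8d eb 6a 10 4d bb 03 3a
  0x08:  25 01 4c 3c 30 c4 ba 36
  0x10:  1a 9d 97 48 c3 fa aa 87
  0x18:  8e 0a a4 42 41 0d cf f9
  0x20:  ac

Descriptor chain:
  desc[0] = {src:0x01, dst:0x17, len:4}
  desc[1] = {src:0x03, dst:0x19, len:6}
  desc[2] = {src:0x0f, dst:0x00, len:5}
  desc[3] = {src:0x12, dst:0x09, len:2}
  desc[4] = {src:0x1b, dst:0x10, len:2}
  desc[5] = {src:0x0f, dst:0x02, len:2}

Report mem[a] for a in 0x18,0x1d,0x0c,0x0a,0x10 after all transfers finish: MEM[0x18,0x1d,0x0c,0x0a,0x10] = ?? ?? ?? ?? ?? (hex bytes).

[0] 0x01->0x17 len=4 : eb 6a 10 4d
[1] 0x03->0x19 len=6 : 10 4d bb 03 3a 25
[2] 0x0f->0x00 len=5 : 36 1a 9d 97 48
[3] 0x12->0x09 len=2 : 97 48
[4] 0x1b->0x10 len=2 : bb 03
[5] 0x0f->0x02 len=2 : 36 bb
query mem[0x18]=0x6a, mem[0x1d]=0x3a, mem[0x0c]=0x30, mem[0x0a]=0x48, mem[0x10]=0xbb

MEM[0x18,0x1d,0x0c,0x0a,0x10] = 6a 3a 30 48 bb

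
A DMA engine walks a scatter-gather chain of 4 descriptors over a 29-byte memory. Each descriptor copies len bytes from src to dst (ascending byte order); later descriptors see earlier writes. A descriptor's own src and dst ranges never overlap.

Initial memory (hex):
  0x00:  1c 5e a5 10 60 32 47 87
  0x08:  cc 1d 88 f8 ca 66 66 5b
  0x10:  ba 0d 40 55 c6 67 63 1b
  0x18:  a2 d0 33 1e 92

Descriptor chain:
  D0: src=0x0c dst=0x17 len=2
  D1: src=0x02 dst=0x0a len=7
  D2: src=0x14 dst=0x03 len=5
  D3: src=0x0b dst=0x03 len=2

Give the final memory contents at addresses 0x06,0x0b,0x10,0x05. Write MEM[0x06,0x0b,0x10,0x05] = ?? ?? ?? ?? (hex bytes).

MEM[0x06,0x0b,0x10,0x05] = ca 10 cc 63

  after D0: wrote 2B at 0x17 = ca66
  after D1: wrote 7B at 0x0a = a51060324787cc
  after D2: wrote 5B at 0x03 = c66763ca66
  after D3: wrote 2B at 0x03 = 1060
query mem[0x06]=0xca, mem[0x0b]=0x10, mem[0x10]=0xcc, mem[0x05]=0x63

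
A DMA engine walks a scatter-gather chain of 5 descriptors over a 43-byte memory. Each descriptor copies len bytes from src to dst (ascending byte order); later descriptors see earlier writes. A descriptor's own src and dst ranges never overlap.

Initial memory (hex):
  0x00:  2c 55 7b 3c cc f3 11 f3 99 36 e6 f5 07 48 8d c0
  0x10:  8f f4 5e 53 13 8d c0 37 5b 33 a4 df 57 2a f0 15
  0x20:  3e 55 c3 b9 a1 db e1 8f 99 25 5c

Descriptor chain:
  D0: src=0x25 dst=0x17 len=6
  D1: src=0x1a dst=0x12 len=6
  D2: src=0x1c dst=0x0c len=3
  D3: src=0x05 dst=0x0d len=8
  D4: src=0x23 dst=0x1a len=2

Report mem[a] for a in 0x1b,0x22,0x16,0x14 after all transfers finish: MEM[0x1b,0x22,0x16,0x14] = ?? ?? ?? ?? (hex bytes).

MEM[0x1b,0x22,0x16,0x14] = a1 c3 f0 5c

[0] 0x25->0x17 len=6 : db e1 8f 99 25 5c
[1] 0x1a->0x12 len=6 : 99 25 5c 2a f0 15
[2] 0x1c->0x0c len=3 : 5c 2a f0
[3] 0x05->0x0d len=8 : f3 11 f3 99 36 e6 f5 5c
[4] 0x23->0x1a len=2 : b9 a1
query mem[0x1b]=0xa1, mem[0x22]=0xc3, mem[0x16]=0xf0, mem[0x14]=0x5c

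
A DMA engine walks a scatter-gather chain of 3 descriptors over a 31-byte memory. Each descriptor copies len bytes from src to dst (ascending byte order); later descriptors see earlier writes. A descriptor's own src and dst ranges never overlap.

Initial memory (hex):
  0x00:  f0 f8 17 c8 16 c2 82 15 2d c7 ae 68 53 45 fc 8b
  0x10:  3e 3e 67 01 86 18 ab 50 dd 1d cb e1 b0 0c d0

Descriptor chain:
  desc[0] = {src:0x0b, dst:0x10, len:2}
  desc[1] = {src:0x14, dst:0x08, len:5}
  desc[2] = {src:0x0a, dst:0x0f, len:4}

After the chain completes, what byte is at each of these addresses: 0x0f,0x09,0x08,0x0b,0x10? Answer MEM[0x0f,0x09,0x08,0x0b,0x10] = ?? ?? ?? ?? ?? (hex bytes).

#0 dst[0x10+2] := {0x68,0x53}
#1 dst[0x08+5] := {0x86,0x18,0xab,0x50,0xdd}
#2 dst[0x0f+4] := {0xab,0x50,0xdd,0x45}
query mem[0x0f]=0xab, mem[0x09]=0x18, mem[0x08]=0x86, mem[0x0b]=0x50, mem[0x10]=0x50

MEM[0x0f,0x09,0x08,0x0b,0x10] = ab 18 86 50 50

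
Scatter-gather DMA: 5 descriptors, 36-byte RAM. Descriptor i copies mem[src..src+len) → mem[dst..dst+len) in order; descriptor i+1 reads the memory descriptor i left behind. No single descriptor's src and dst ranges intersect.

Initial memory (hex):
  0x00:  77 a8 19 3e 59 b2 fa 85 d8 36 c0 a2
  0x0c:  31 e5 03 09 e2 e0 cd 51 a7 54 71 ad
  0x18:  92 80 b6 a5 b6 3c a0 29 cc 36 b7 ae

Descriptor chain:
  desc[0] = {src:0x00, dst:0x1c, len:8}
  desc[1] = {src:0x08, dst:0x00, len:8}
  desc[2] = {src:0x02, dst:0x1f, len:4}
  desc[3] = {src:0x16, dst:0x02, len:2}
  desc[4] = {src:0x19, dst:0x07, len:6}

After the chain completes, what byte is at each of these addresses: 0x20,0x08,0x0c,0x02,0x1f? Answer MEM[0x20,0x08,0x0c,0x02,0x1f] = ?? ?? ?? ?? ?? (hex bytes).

#0 dst[0x1c+8] := {0x77,0xa8,0x19,0x3e,0x59,0xb2,0xfa,0x85}
#1 dst[0x00+8] := {0xd8,0x36,0xc0,0xa2,0x31,0xe5,0x03,0x09}
#2 dst[0x1f+4] := {0xc0,0xa2,0x31,0xe5}
#3 dst[0x02+2] := {0x71,0xad}
#4 dst[0x07+6] := {0x80,0xb6,0xa5,0x77,0xa8,0x19}
query mem[0x20]=0xa2, mem[0x08]=0xb6, mem[0x0c]=0x19, mem[0x02]=0x71, mem[0x1f]=0xc0

MEM[0x20,0x08,0x0c,0x02,0x1f] = a2 b6 19 71 c0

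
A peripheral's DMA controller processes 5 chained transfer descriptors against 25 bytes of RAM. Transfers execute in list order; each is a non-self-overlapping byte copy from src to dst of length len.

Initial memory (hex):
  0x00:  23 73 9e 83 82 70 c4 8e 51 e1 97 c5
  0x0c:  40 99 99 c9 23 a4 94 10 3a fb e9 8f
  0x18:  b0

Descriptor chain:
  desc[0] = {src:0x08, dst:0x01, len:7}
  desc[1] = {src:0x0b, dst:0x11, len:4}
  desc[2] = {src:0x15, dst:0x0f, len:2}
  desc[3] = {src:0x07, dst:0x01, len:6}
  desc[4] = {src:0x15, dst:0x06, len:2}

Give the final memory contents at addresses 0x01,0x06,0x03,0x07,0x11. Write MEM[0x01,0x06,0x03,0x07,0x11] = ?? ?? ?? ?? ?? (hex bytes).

  after D0: wrote 7B at 0x01 = 51e197c5409999
  after D1: wrote 4B at 0x11 = c5409999
  after D2: wrote 2B at 0x0f = fbe9
  after D3: wrote 6B at 0x01 = 9951e197c540
  after D4: wrote 2B at 0x06 = fbe9
query mem[0x01]=0x99, mem[0x06]=0xfb, mem[0x03]=0xe1, mem[0x07]=0xe9, mem[0x11]=0xc5

MEM[0x01,0x06,0x03,0x07,0x11] = 99 fb e1 e9 c5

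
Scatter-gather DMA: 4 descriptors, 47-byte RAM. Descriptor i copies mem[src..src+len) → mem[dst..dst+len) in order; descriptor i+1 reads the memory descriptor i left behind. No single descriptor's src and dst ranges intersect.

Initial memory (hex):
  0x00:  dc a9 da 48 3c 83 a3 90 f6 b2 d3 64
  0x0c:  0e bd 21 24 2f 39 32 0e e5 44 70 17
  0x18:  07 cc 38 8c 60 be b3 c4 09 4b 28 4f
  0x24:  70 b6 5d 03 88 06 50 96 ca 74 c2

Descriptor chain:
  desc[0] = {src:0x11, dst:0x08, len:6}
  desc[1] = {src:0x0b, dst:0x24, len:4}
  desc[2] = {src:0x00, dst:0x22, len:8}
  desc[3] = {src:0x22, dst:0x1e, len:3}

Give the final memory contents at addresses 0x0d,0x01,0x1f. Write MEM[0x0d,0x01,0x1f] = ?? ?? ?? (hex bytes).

MEM[0x0d,0x01,0x1f] = 70 a9 a9

  after D0: wrote 6B at 0x08 = 39320ee54470
  after D1: wrote 4B at 0x24 = e5447021
  after D2: wrote 8B at 0x22 = dca9da483c83a390
  after D3: wrote 3B at 0x1e = dca9da
query mem[0x0d]=0x70, mem[0x01]=0xa9, mem[0x1f]=0xa9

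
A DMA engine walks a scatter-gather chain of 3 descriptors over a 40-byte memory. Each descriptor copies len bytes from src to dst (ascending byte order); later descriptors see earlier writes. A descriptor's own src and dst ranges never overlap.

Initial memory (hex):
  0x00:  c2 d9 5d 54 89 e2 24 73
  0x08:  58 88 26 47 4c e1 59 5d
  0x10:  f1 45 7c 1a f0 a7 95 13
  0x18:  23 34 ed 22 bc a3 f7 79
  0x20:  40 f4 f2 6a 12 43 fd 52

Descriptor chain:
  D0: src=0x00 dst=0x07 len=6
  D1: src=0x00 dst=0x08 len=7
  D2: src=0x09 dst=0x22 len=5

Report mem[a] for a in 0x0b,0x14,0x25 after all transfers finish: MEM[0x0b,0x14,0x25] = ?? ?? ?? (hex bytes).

MEM[0x0b,0x14,0x25] = 54 f0 89

  after D0: wrote 6B at 0x07 = c2d95d5489e2
  after D1: wrote 7B at 0x08 = c2d95d5489e224
  after D2: wrote 5B at 0x22 = d95d5489e2
query mem[0x0b]=0x54, mem[0x14]=0xf0, mem[0x25]=0x89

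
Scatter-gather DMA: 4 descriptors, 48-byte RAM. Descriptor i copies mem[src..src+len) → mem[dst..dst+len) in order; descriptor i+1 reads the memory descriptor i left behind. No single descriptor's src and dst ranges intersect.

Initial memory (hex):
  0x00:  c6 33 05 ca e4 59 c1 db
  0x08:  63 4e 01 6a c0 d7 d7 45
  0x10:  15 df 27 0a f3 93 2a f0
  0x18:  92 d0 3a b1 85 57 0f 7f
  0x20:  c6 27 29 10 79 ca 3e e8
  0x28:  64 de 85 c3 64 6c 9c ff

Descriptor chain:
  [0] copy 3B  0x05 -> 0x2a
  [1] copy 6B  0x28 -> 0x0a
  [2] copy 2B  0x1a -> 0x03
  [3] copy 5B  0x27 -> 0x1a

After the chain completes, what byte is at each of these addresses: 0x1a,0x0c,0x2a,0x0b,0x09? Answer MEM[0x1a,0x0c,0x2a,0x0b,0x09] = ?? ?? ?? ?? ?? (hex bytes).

MEM[0x1a,0x0c,0x2a,0x0b,0x09] = e8 59 59 de 4e

D0: mem[0x2a..0x2c] <- [59 c1 db]
D1: mem[0x0a..0x0f] <- [64 de 59 c1 db 6c]
D2: mem[0x03..0x04] <- [3a b1]
D3: mem[0x1a..0x1e] <- [e8 64 de 59 c1]
query mem[0x1a]=0xe8, mem[0x0c]=0x59, mem[0x2a]=0x59, mem[0x0b]=0xde, mem[0x09]=0x4e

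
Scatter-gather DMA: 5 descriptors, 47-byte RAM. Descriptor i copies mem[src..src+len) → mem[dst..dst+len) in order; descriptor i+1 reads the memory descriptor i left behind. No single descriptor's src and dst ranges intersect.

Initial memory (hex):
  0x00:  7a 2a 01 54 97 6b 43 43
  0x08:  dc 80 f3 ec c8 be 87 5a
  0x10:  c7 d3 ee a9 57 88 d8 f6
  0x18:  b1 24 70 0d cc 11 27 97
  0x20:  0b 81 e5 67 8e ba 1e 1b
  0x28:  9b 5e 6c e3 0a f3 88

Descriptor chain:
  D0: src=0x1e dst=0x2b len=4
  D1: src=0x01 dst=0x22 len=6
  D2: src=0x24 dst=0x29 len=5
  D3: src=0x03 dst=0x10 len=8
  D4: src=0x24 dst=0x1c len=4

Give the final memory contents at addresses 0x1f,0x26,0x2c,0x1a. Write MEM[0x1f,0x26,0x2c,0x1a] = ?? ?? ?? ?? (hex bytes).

MEM[0x1f,0x26,0x2c,0x1a] = 43 6b 43 70

[0] 0x1e->0x2b len=4 : 27 97 0b 81
[1] 0x01->0x22 len=6 : 2a 01 54 97 6b 43
[2] 0x24->0x29 len=5 : 54 97 6b 43 9b
[3] 0x03->0x10 len=8 : 54 97 6b 43 43 dc 80 f3
[4] 0x24->0x1c len=4 : 54 97 6b 43
query mem[0x1f]=0x43, mem[0x26]=0x6b, mem[0x2c]=0x43, mem[0x1a]=0x70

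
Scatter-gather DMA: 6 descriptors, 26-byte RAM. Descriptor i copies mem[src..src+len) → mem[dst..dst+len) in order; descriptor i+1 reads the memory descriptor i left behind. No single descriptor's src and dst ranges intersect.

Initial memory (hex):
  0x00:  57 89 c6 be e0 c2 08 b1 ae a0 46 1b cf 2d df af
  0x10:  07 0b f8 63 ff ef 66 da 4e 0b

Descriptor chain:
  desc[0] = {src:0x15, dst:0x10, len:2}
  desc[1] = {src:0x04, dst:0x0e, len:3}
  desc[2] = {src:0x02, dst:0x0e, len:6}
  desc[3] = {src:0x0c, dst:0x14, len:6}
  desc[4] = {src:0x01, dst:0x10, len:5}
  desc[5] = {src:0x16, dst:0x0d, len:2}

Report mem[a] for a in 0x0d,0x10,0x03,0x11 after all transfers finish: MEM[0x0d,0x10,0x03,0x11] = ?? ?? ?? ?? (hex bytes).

MEM[0x0d,0x10,0x03,0x11] = c6 89 be c6

[0] 0x15->0x10 len=2 : ef 66
[1] 0x04->0x0e len=3 : e0 c2 08
[2] 0x02->0x0e len=6 : c6 be e0 c2 08 b1
[3] 0x0c->0x14 len=6 : cf 2d c6 be e0 c2
[4] 0x01->0x10 len=5 : 89 c6 be e0 c2
[5] 0x16->0x0d len=2 : c6 be
query mem[0x0d]=0xc6, mem[0x10]=0x89, mem[0x03]=0xbe, mem[0x11]=0xc6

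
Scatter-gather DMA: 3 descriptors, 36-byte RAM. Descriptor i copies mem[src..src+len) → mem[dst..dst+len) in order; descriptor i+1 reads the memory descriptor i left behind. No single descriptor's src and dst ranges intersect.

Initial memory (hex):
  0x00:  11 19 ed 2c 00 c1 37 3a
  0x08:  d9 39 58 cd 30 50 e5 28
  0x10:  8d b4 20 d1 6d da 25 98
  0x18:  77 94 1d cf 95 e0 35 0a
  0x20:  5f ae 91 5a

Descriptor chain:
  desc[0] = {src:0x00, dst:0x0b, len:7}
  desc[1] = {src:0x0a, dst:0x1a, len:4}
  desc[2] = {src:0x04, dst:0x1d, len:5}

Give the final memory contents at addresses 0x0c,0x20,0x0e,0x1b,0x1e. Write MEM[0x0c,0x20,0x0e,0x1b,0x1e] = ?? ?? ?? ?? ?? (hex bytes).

D0: mem[0x0b..0x11] <- [11 19 ed 2c 00 c1 37]
D1: mem[0x1a..0x1d] <- [58 11 19 ed]
D2: mem[0x1d..0x21] <- [00 c1 37 3a d9]
query mem[0x0c]=0x19, mem[0x20]=0x3a, mem[0x0e]=0x2c, mem[0x1b]=0x11, mem[0x1e]=0xc1

MEM[0x0c,0x20,0x0e,0x1b,0x1e] = 19 3a 2c 11 c1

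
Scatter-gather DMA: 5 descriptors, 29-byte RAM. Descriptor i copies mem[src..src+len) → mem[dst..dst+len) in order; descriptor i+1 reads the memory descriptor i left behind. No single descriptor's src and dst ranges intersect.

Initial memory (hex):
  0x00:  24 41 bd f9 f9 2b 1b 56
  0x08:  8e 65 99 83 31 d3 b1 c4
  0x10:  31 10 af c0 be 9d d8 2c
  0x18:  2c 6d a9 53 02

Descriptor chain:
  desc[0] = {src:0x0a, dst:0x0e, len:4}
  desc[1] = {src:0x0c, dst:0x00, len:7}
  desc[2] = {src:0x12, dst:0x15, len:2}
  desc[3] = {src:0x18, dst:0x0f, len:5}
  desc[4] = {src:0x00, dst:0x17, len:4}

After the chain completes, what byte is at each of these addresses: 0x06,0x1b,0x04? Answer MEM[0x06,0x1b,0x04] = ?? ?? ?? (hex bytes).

D0: mem[0x0e..0x11] <- [99 83 31 d3]
D1: mem[0x00..0x06] <- [31 d3 99 83 31 d3 af]
D2: mem[0x15..0x16] <- [af c0]
D3: mem[0x0f..0x13] <- [2c 6d a9 53 02]
D4: mem[0x17..0x1a] <- [31 d3 99 83]
query mem[0x06]=0xaf, mem[0x1b]=0x53, mem[0x04]=0x31

MEM[0x06,0x1b,0x04] = af 53 31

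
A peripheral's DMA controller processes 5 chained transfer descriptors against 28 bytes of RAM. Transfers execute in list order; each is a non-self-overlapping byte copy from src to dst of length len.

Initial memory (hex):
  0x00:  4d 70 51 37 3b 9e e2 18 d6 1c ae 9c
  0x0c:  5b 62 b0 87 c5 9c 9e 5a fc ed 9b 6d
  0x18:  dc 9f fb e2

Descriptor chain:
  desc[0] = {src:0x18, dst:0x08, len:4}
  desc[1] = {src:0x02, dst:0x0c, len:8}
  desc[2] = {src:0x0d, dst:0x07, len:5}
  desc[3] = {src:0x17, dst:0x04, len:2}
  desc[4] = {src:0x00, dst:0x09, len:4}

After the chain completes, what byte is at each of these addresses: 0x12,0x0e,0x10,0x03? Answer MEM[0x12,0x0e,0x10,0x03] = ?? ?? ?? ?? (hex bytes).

  after D0: wrote 4B at 0x08 = dc9ffbe2
  after D1: wrote 8B at 0x0c = 51373b9ee218dc9f
  after D2: wrote 5B at 0x07 = 373b9ee218
  after D3: wrote 2B at 0x04 = 6ddc
  after D4: wrote 4B at 0x09 = 4d705137
query mem[0x12]=0xdc, mem[0x0e]=0x3b, mem[0x10]=0xe2, mem[0x03]=0x37

MEM[0x12,0x0e,0x10,0x03] = dc 3b e2 37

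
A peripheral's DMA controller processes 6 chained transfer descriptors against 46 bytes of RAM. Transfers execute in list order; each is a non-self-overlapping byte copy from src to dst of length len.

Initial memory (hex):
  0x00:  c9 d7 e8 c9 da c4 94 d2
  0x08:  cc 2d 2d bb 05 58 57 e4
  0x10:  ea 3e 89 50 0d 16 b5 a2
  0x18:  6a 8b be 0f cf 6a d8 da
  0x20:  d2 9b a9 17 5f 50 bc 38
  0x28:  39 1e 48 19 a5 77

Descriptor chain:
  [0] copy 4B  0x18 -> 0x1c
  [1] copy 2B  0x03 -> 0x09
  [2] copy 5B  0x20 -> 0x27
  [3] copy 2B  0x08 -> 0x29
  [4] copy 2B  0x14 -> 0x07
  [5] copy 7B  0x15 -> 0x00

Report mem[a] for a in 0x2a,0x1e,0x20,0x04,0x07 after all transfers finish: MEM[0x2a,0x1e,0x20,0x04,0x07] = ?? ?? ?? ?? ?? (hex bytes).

#0 dst[0x1c+4] := {0x6a,0x8b,0xbe,0x0f}
#1 dst[0x09+2] := {0xc9,0xda}
#2 dst[0x27+5] := {0xd2,0x9b,0xa9,0x17,0x5f}
#3 dst[0x29+2] := {0xcc,0xc9}
#4 dst[0x07+2] := {0x0d,0x16}
#5 dst[0x00+7] := {0x16,0xb5,0xa2,0x6a,0x8b,0xbe,0x0f}
query mem[0x2a]=0xc9, mem[0x1e]=0xbe, mem[0x20]=0xd2, mem[0x04]=0x8b, mem[0x07]=0x0d

MEM[0x2a,0x1e,0x20,0x04,0x07] = c9 be d2 8b 0d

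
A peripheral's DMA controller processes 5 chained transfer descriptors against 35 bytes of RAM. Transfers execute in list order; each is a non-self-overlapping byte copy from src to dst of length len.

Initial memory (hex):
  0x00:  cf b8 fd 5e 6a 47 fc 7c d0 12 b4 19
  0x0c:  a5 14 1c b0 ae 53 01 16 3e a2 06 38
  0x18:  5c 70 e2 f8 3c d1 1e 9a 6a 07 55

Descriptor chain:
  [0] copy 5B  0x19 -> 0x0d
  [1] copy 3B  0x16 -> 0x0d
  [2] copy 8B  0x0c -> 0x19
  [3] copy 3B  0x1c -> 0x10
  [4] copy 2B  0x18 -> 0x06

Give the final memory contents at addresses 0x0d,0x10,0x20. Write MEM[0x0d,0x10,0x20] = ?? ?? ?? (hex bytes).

  after D0: wrote 5B at 0x0d = 70e2f83cd1
  after D1: wrote 3B at 0x0d = 06385c
  after D2: wrote 8B at 0x19 = a506385c3cd10116
  after D3: wrote 3B at 0x10 = 5c3cd1
  after D4: wrote 2B at 0x06 = 5ca5
query mem[0x0d]=0x06, mem[0x10]=0x5c, mem[0x20]=0x16

MEM[0x0d,0x10,0x20] = 06 5c 16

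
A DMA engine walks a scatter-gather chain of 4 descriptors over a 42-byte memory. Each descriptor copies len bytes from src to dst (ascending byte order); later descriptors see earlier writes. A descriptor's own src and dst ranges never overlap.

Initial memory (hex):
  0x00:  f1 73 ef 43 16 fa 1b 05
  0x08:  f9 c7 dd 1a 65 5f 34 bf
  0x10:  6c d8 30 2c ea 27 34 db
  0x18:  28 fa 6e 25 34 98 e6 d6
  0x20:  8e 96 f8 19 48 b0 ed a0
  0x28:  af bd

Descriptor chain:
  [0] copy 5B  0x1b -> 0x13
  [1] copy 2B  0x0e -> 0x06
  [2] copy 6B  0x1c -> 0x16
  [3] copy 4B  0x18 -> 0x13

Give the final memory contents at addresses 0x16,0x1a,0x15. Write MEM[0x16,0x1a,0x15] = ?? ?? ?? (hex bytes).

MEM[0x16,0x1a,0x15] = 96 8e 8e

[0] 0x1b->0x13 len=5 : 25 34 98 e6 d6
[1] 0x0e->0x06 len=2 : 34 bf
[2] 0x1c->0x16 len=6 : 34 98 e6 d6 8e 96
[3] 0x18->0x13 len=4 : e6 d6 8e 96
query mem[0x16]=0x96, mem[0x1a]=0x8e, mem[0x15]=0x8e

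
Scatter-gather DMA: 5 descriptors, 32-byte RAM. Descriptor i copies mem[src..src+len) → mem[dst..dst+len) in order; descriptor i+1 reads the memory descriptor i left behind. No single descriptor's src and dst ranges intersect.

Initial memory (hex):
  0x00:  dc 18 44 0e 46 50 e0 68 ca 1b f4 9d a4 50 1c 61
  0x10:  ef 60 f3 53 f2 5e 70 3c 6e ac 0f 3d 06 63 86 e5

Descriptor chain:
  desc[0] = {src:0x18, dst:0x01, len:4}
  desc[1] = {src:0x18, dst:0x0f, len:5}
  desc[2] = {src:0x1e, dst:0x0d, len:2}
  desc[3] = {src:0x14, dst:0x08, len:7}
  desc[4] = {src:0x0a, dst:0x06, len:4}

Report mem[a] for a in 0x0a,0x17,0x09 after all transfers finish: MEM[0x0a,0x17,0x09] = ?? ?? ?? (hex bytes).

#0 dst[0x01+4] := {0x6e,0xac,0x0f,0x3d}
#1 dst[0x0f+5] := {0x6e,0xac,0x0f,0x3d,0x06}
#2 dst[0x0d+2] := {0x86,0xe5}
#3 dst[0x08+7] := {0xf2,0x5e,0x70,0x3c,0x6e,0xac,0x0f}
#4 dst[0x06+4] := {0x70,0x3c,0x6e,0xac}
query mem[0x0a]=0x70, mem[0x17]=0x3c, mem[0x09]=0xac

MEM[0x0a,0x17,0x09] = 70 3c ac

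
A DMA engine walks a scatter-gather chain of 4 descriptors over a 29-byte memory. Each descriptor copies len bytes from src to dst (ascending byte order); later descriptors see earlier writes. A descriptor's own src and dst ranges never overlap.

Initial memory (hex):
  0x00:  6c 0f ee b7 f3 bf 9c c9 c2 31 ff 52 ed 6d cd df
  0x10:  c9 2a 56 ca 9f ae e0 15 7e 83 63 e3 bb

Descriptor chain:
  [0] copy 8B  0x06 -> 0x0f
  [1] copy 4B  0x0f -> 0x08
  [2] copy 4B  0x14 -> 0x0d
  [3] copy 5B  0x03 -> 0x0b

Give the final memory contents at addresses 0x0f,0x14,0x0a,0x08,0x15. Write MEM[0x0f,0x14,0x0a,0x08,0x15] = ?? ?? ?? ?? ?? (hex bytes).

D0: mem[0x0f..0x16] <- [9c c9 c2 31 ff 52 ed 6d]
D1: mem[0x08..0x0b] <- [9c c9 c2 31]
D2: mem[0x0d..0x10] <- [52 ed 6d 15]
D3: mem[0x0b..0x0f] <- [b7 f3 bf 9c c9]
query mem[0x0f]=0xc9, mem[0x14]=0x52, mem[0x0a]=0xc2, mem[0x08]=0x9c, mem[0x15]=0xed

MEM[0x0f,0x14,0x0a,0x08,0x15] = c9 52 c2 9c ed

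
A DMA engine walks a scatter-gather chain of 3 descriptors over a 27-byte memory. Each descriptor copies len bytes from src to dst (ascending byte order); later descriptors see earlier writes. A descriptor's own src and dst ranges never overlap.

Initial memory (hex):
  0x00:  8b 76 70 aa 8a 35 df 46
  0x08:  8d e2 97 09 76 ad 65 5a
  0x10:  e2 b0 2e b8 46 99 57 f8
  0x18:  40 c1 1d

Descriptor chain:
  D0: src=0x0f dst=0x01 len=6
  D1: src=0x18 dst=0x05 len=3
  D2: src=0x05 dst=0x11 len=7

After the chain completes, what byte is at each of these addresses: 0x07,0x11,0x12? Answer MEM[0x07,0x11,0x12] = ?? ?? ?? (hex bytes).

#0 dst[0x01+6] := {0x5a,0xe2,0xb0,0x2e,0xb8,0x46}
#1 dst[0x05+3] := {0x40,0xc1,0x1d}
#2 dst[0x11+7] := {0x40,0xc1,0x1d,0x8d,0xe2,0x97,0x09}
query mem[0x07]=0x1d, mem[0x11]=0x40, mem[0x12]=0xc1

MEM[0x07,0x11,0x12] = 1d 40 c1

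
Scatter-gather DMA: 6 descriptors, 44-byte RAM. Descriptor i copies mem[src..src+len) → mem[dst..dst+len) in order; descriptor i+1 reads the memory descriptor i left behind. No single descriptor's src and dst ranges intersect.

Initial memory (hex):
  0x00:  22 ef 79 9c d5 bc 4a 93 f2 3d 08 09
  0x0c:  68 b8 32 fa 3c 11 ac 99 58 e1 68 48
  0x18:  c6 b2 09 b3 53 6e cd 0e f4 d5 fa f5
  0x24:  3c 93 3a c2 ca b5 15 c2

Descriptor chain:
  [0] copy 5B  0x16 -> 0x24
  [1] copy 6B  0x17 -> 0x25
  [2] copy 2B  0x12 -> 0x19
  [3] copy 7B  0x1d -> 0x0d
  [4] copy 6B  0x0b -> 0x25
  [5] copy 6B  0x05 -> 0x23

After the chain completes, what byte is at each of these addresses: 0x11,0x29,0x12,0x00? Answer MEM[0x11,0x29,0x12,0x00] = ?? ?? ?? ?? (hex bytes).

[0] 0x16->0x24 len=5 : 68 48 c6 b2 09
[1] 0x17->0x25 len=6 : 48 c6 b2 09 b3 53
[2] 0x12->0x19 len=2 : ac 99
[3] 0x1d->0x0d len=7 : 6e cd 0e f4 d5 fa f5
[4] 0x0b->0x25 len=6 : 09 68 6e cd 0e f4
[5] 0x05->0x23 len=6 : bc 4a 93 f2 3d 08
query mem[0x11]=0xd5, mem[0x29]=0x0e, mem[0x12]=0xfa, mem[0x00]=0x22

MEM[0x11,0x29,0x12,0x00] = d5 0e fa 22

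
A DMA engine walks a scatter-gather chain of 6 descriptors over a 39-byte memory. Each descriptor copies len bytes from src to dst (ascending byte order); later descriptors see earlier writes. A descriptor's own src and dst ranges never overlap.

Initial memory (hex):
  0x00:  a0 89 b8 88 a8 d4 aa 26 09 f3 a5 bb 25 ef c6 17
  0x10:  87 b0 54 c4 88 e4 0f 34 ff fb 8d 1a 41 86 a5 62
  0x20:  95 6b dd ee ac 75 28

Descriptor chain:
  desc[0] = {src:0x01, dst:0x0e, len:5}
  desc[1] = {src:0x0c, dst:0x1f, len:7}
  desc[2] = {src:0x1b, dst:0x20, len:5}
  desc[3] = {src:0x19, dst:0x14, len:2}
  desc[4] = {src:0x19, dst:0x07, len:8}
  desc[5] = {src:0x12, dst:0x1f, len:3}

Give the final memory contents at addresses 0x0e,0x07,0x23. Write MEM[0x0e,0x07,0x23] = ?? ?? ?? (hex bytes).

MEM[0x0e,0x07,0x23] = 1a fb a5

  after D0: wrote 5B at 0x0e = 89b888a8d4
  after D1: wrote 7B at 0x1f = 25ef89b888a8d4
  after D2: wrote 5B at 0x20 = 1a4186a525
  after D3: wrote 2B at 0x14 = fb8d
  after D4: wrote 8B at 0x07 = fb8d1a4186a5251a
  after D5: wrote 3B at 0x1f = d4c4fb
query mem[0x0e]=0x1a, mem[0x07]=0xfb, mem[0x23]=0xa5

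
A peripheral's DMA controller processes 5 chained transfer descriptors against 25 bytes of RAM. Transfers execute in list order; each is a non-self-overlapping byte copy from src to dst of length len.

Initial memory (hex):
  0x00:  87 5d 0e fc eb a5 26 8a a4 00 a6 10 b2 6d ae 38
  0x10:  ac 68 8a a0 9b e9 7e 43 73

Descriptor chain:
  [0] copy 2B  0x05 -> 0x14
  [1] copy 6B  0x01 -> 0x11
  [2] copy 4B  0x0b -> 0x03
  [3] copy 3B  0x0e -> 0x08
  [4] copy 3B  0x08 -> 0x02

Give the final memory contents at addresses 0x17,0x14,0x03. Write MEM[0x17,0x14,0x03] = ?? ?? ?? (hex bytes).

#0 dst[0x14+2] := {0xa5,0x26}
#1 dst[0x11+6] := {0x5d,0x0e,0xfc,0xeb,0xa5,0x26}
#2 dst[0x03+4] := {0x10,0xb2,0x6d,0xae}
#3 dst[0x08+3] := {0xae,0x38,0xac}
#4 dst[0x02+3] := {0xae,0x38,0xac}
query mem[0x17]=0x43, mem[0x14]=0xeb, mem[0x03]=0x38

MEM[0x17,0x14,0x03] = 43 eb 38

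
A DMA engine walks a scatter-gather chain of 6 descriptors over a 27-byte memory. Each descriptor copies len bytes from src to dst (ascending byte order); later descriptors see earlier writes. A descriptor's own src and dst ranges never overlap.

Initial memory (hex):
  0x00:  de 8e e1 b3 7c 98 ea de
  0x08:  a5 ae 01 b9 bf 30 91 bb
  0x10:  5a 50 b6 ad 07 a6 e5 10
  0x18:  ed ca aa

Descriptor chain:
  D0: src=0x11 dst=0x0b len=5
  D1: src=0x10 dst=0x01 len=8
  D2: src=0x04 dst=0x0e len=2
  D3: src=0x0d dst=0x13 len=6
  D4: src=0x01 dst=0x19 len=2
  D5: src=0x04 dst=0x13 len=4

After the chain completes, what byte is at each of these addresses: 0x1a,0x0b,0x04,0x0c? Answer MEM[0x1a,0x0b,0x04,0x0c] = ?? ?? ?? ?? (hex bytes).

#0 dst[0x0b+5] := {0x50,0xb6,0xad,0x07,0xa6}
#1 dst[0x01+8] := {0x5a,0x50,0xb6,0xad,0x07,0xa6,0xe5,0x10}
#2 dst[0x0e+2] := {0xad,0x07}
#3 dst[0x13+6] := {0xad,0xad,0x07,0x5a,0x50,0xb6}
#4 dst[0x19+2] := {0x5a,0x50}
#5 dst[0x13+4] := {0xad,0x07,0xa6,0xe5}
query mem[0x1a]=0x50, mem[0x0b]=0x50, mem[0x04]=0xad, mem[0x0c]=0xb6

MEM[0x1a,0x0b,0x04,0x0c] = 50 50 ad b6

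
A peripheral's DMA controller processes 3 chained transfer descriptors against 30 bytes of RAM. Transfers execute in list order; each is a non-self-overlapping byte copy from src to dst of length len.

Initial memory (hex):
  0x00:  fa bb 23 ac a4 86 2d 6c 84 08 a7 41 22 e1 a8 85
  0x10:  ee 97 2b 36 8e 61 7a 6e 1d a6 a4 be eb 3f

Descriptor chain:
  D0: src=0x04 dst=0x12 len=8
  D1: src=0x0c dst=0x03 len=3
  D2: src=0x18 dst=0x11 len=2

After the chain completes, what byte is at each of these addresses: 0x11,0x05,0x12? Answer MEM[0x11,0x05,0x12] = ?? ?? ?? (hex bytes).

MEM[0x11,0x05,0x12] = a7 a8 41

D0: mem[0x12..0x19] <- [a4 86 2d 6c 84 08 a7 41]
D1: mem[0x03..0x05] <- [22 e1 a8]
D2: mem[0x11..0x12] <- [a7 41]
query mem[0x11]=0xa7, mem[0x05]=0xa8, mem[0x12]=0x41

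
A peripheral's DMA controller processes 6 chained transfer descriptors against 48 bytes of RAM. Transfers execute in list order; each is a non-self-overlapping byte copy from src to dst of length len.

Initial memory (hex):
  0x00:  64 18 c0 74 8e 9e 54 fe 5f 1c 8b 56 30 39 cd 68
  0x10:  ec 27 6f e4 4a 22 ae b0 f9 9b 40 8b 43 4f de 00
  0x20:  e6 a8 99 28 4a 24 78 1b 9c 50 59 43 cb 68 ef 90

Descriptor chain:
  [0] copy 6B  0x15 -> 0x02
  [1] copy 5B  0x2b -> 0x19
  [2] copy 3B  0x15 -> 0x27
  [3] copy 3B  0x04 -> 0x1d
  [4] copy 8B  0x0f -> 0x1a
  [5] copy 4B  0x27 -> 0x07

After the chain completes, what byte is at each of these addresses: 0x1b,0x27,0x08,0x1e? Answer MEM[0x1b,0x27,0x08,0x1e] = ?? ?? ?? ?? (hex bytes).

  after D0: wrote 6B at 0x02 = 22aeb0f99b40
  after D1: wrote 5B at 0x19 = 43cb68ef90
  after D2: wrote 3B at 0x27 = 22aeb0
  after D3: wrote 3B at 0x1d = b0f99b
  after D4: wrote 8B at 0x1a = 68ec276fe44a22ae
  after D5: wrote 4B at 0x07 = 22aeb059
query mem[0x1b]=0xec, mem[0x27]=0x22, mem[0x08]=0xae, mem[0x1e]=0xe4

MEM[0x1b,0x27,0x08,0x1e] = ec 22 ae e4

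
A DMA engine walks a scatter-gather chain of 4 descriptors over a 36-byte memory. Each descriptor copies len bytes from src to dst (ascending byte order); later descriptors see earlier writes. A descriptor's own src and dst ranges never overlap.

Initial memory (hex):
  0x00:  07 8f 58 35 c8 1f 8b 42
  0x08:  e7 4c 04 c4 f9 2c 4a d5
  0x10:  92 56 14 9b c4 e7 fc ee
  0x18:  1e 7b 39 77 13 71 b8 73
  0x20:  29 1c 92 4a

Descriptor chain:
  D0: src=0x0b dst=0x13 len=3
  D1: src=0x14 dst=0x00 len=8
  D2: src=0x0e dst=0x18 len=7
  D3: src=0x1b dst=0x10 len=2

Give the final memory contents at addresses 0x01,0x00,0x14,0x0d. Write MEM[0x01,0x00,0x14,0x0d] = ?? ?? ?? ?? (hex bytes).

MEM[0x01,0x00,0x14,0x0d] = 2c f9 f9 2c

#0 dst[0x13+3] := {0xc4,0xf9,0x2c}
#1 dst[0x00+8] := {0xf9,0x2c,0xfc,0xee,0x1e,0x7b,0x39,0x77}
#2 dst[0x18+7] := {0x4a,0xd5,0x92,0x56,0x14,0xc4,0xf9}
#3 dst[0x10+2] := {0x56,0x14}
query mem[0x01]=0x2c, mem[0x00]=0xf9, mem[0x14]=0xf9, mem[0x0d]=0x2c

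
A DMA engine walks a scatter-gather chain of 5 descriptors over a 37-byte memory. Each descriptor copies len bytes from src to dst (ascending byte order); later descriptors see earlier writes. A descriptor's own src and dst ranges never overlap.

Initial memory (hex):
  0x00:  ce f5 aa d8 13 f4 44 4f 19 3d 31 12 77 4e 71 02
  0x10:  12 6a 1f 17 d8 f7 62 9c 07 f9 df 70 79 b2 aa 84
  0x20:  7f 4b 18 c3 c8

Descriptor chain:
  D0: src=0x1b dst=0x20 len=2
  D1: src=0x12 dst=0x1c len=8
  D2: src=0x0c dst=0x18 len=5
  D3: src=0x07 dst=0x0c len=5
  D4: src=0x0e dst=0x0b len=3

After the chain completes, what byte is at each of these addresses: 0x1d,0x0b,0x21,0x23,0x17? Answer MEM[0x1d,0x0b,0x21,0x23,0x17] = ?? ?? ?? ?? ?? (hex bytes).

MEM[0x1d,0x0b,0x21,0x23,0x17] = 17 3d 9c f9 9c

D0: mem[0x20..0x21] <- [70 79]
D1: mem[0x1c..0x23] <- [1f 17 d8 f7 62 9c 07 f9]
D2: mem[0x18..0x1c] <- [77 4e 71 02 12]
D3: mem[0x0c..0x10] <- [4f 19 3d 31 12]
D4: mem[0x0b..0x0d] <- [3d 31 12]
query mem[0x1d]=0x17, mem[0x0b]=0x3d, mem[0x21]=0x9c, mem[0x23]=0xf9, mem[0x17]=0x9c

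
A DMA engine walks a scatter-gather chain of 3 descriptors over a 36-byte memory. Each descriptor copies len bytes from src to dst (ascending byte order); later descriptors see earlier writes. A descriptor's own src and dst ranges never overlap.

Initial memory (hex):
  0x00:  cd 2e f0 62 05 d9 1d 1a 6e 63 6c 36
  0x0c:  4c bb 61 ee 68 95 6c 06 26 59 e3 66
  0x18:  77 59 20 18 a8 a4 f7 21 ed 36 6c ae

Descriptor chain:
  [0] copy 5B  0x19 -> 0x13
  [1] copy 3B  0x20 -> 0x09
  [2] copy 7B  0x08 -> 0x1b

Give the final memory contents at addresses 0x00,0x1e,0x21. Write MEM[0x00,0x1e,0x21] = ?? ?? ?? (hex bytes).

#0 dst[0x13+5] := {0x59,0x20,0x18,0xa8,0xa4}
#1 dst[0x09+3] := {0xed,0x36,0x6c}
#2 dst[0x1b+7] := {0x6e,0xed,0x36,0x6c,0x4c,0xbb,0x61}
query mem[0x00]=0xcd, mem[0x1e]=0x6c, mem[0x21]=0x61

MEM[0x00,0x1e,0x21] = cd 6c 61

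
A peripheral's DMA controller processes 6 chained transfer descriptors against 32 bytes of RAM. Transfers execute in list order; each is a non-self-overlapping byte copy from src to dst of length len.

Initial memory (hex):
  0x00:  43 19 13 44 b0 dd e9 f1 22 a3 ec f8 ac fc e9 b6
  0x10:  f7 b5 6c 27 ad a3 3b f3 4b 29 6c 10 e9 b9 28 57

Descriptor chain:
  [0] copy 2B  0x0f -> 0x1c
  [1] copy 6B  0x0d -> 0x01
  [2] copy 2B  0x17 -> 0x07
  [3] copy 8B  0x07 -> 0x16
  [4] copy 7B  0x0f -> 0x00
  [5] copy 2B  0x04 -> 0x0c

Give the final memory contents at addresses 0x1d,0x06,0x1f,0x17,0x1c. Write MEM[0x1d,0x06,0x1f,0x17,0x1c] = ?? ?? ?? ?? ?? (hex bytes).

MEM[0x1d,0x06,0x1f,0x17,0x1c] = e9 a3 57 4b fc

  after D0: wrote 2B at 0x1c = b6f7
  after D1: wrote 6B at 0x01 = fce9b6f7b56c
  after D2: wrote 2B at 0x07 = f34b
  after D3: wrote 8B at 0x16 = f34ba3ecf8acfce9
  after D4: wrote 7B at 0x00 = b6f7b56c27ada3
  after D5: wrote 2B at 0x0c = 27ad
query mem[0x1d]=0xe9, mem[0x06]=0xa3, mem[0x1f]=0x57, mem[0x17]=0x4b, mem[0x1c]=0xfc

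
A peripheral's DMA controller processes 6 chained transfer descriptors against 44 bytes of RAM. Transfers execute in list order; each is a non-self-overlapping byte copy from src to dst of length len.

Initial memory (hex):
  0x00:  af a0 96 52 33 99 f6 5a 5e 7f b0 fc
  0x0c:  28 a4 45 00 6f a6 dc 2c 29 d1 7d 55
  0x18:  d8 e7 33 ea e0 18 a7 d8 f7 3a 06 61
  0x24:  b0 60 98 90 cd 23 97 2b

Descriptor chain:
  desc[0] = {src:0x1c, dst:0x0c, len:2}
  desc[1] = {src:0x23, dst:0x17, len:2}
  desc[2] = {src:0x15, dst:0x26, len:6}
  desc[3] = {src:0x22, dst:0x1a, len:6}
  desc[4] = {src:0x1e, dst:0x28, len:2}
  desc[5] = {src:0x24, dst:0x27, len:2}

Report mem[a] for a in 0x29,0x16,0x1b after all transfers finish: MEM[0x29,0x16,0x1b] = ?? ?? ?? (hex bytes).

  after D0: wrote 2B at 0x0c = e018
  after D1: wrote 2B at 0x17 = 61b0
  after D2: wrote 6B at 0x26 = d17d61b0e733
  after D3: wrote 6B at 0x1a = 0661b060d17d
  after D4: wrote 2B at 0x28 = d17d
  after D5: wrote 2B at 0x27 = b060
query mem[0x29]=0x7d, mem[0x16]=0x7d, mem[0x1b]=0x61

MEM[0x29,0x16,0x1b] = 7d 7d 61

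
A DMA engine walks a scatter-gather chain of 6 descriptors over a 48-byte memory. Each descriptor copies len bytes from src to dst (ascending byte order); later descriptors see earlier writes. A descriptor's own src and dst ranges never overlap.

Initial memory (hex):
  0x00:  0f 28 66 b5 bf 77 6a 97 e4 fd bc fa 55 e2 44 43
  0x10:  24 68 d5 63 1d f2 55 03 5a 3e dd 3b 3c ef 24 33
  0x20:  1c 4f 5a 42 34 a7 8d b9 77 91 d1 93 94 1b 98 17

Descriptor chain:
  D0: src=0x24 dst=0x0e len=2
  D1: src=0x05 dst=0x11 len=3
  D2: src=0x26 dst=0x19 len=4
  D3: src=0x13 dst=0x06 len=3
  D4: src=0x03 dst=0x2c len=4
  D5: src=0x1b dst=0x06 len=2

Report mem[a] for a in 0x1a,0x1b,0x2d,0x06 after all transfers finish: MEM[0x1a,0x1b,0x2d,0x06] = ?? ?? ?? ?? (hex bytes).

MEM[0x1a,0x1b,0x2d,0x06] = b9 77 bf 77

D0: mem[0x0e..0x0f] <- [34 a7]
D1: mem[0x11..0x13] <- [77 6a 97]
D2: mem[0x19..0x1c] <- [8d b9 77 91]
D3: mem[0x06..0x08] <- [97 1d f2]
D4: mem[0x2c..0x2f] <- [b5 bf 77 97]
D5: mem[0x06..0x07] <- [77 91]
query mem[0x1a]=0xb9, mem[0x1b]=0x77, mem[0x2d]=0xbf, mem[0x06]=0x77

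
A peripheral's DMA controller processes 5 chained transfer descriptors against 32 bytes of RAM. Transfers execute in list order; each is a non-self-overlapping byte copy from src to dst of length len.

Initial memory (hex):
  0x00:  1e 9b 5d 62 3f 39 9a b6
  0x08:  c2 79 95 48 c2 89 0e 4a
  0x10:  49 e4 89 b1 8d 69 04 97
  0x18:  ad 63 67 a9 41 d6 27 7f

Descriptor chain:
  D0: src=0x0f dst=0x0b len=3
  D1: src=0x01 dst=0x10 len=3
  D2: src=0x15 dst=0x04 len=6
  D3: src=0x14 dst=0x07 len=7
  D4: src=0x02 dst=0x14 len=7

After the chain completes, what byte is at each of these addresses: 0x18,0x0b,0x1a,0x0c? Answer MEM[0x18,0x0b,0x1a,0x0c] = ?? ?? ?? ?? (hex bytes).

MEM[0x18,0x0b,0x1a,0x0c] = 97 ad 69 63

#0 dst[0x0b+3] := {0x4a,0x49,0xe4}
#1 dst[0x10+3] := {0x9b,0x5d,0x62}
#2 dst[0x04+6] := {0x69,0x04,0x97,0xad,0x63,0x67}
#3 dst[0x07+7] := {0x8d,0x69,0x04,0x97,0xad,0x63,0x67}
#4 dst[0x14+7] := {0x5d,0x62,0x69,0x04,0x97,0x8d,0x69}
query mem[0x18]=0x97, mem[0x0b]=0xad, mem[0x1a]=0x69, mem[0x0c]=0x63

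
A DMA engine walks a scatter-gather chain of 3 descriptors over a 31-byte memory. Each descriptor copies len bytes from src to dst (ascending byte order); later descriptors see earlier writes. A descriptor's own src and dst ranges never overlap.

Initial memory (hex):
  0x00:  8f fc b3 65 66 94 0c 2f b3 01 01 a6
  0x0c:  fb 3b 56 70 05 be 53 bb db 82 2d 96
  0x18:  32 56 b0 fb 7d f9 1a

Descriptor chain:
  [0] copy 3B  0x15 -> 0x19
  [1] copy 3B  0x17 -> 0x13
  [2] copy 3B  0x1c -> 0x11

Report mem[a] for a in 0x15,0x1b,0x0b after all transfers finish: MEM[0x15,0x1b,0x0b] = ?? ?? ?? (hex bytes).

  after D0: wrote 3B at 0x19 = 822d96
  after D1: wrote 3B at 0x13 = 963282
  after D2: wrote 3B at 0x11 = 7df91a
query mem[0x15]=0x82, mem[0x1b]=0x96, mem[0x0b]=0xa6

MEM[0x15,0x1b,0x0b] = 82 96 a6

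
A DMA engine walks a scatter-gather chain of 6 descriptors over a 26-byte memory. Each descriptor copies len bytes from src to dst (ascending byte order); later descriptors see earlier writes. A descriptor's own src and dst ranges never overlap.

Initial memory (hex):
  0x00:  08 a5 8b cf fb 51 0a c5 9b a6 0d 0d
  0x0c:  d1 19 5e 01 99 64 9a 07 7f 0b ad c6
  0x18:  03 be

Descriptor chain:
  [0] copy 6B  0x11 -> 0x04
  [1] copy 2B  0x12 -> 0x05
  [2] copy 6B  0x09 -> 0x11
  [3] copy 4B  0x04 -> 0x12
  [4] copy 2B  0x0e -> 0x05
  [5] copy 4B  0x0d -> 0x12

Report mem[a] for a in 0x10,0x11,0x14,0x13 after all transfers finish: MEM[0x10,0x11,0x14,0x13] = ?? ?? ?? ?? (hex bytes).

[0] 0x11->0x04 len=6 : 64 9a 07 7f 0b ad
[1] 0x12->0x05 len=2 : 9a 07
[2] 0x09->0x11 len=6 : ad 0d 0d d1 19 5e
[3] 0x04->0x12 len=4 : 64 9a 07 7f
[4] 0x0e->0x05 len=2 : 5e 01
[5] 0x0d->0x12 len=4 : 19 5e 01 99
query mem[0x10]=0x99, mem[0x11]=0xad, mem[0x14]=0x01, mem[0x13]=0x5e

MEM[0x10,0x11,0x14,0x13] = 99 ad 01 5e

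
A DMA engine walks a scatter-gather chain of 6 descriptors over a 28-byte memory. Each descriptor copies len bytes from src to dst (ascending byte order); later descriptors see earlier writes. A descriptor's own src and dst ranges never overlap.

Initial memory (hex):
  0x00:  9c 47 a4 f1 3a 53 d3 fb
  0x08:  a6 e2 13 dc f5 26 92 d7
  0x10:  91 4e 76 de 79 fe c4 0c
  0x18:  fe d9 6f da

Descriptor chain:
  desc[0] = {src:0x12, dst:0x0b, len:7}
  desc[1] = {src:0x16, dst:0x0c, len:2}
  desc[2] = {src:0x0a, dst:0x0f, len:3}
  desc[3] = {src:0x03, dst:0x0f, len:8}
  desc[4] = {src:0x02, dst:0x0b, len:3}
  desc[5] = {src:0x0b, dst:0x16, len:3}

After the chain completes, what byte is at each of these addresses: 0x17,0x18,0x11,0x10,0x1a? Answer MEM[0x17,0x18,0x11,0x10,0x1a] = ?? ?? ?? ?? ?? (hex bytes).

  after D0: wrote 7B at 0x0b = 76de79fec40cfe
  after D1: wrote 2B at 0x0c = c40c
  after D2: wrote 3B at 0x0f = 1376c4
  after D3: wrote 8B at 0x0f = f13a53d3fba6e213
  after D4: wrote 3B at 0x0b = a4f13a
  after D5: wrote 3B at 0x16 = a4f13a
query mem[0x17]=0xf1, mem[0x18]=0x3a, mem[0x11]=0x53, mem[0x10]=0x3a, mem[0x1a]=0x6f

MEM[0x17,0x18,0x11,0x10,0x1a] = f1 3a 53 3a 6f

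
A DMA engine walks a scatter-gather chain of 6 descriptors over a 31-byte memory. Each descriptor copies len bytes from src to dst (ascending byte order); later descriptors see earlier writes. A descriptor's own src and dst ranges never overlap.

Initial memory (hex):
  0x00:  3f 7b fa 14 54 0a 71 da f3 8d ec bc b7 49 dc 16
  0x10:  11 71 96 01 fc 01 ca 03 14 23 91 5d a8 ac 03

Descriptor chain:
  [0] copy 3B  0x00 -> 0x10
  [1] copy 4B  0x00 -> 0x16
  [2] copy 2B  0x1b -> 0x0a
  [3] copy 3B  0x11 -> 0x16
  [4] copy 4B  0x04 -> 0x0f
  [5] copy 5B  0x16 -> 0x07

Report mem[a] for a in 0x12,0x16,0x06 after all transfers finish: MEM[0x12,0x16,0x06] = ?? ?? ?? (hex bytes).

MEM[0x12,0x16,0x06] = da 7b 71

D0: mem[0x10..0x12] <- [3f 7b fa]
D1: mem[0x16..0x19] <- [3f 7b fa 14]
D2: mem[0x0a..0x0b] <- [5d a8]
D3: mem[0x16..0x18] <- [7b fa 01]
D4: mem[0x0f..0x12] <- [54 0a 71 da]
D5: mem[0x07..0x0b] <- [7b fa 01 14 91]
query mem[0x12]=0xda, mem[0x16]=0x7b, mem[0x06]=0x71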